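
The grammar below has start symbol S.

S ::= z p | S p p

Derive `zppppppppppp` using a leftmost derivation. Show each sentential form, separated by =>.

S=>Spp=>Spppp=>Spppppp=>Spppppppp=>Spppppppppp=>zppppppppppp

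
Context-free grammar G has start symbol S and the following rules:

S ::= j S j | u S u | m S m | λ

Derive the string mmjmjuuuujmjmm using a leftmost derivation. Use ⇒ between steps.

S ⇒ mSm ⇒ mmSmm ⇒ mmjSjmm ⇒ mmjmSmjmm ⇒ mmjmjSjmjmm ⇒ mmjmjuSujmjmm ⇒ mmjmjuuSuujmjmm ⇒ mmjmjuuuujmjmm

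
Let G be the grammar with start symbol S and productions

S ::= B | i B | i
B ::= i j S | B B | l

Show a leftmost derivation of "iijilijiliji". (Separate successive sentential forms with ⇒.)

S ⇒ iB   [S ::= i B]
iB ⇒ iBB   [B ::= B B]
iBB ⇒ iijSB   [B ::= i j S]
iijSB ⇒ iijiBB   [S ::= i B]
iijiBB ⇒ iijilB   [B ::= l]
iijilB ⇒ iijilBB   [B ::= B B]
iijilBB ⇒ iijilBBB   [B ::= B B]
iijilBBB ⇒ iijilijSBB   [B ::= i j S]
iijilijSBB ⇒ iijilijiBB   [S ::= i]
iijilijiBB ⇒ iijilijilB   [B ::= l]
iijilijilB ⇒ iijilijilijS   [B ::= i j S]
iijilijilijS ⇒ iijilijiliji   [S ::= i]

S⇒iB⇒iBB⇒iijSB⇒iijiBB⇒iijilB⇒iijilBB⇒iijilBBB⇒iijilijSBB⇒iijilijiBB⇒iijilijilB⇒iijilijilijS⇒iijilijiliji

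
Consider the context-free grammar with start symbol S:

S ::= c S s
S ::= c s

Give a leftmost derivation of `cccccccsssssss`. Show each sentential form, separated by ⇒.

S ⇒ cSs ⇒ ccSss ⇒ cccSsss ⇒ ccccSssss ⇒ cccccSsssss ⇒ ccccccSssssss ⇒ cccccccsssssss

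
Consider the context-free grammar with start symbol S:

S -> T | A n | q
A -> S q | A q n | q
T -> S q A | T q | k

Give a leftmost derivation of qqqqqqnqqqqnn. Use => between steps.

S => An   [S -> A n]
An => Aqnn   [A -> A q n]
Aqnn => Sqqnn   [A -> S q]
Sqqnn => Tqqnn   [S -> T]
Tqqnn => Tqqqnn   [T -> T q]
Tqqqnn => Tqqqqnn   [T -> T q]
Tqqqqnn => SqAqqqqnn   [T -> S q A]
SqAqqqqnn => TqAqqqqnn   [S -> T]
TqAqqqqnn => SqAqAqqqqnn   [T -> S q A]
SqAqAqqqqnn => qqAqAqqqqnn   [S -> q]
qqAqAqqqqnn => qqqqAqqqqnn   [A -> q]
qqqqAqqqqnn => qqqqAqnqqqqnn   [A -> A q n]
qqqqAqnqqqqnn => qqqqqqnqqqqnn   [A -> q]

S => An => Aqnn => Sqqnn => Tqqnn => Tqqqnn => Tqqqqnn => SqAqqqqnn => TqAqqqqnn => SqAqAqqqqnn => qqAqAqqqqnn => qqqqAqqqqnn => qqqqAqnqqqqnn => qqqqqqnqqqqnn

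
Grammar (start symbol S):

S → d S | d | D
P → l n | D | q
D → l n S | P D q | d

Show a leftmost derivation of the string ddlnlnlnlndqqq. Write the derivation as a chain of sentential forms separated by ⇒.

S ⇒ dS ⇒ ddS ⇒ ddD ⇒ ddlnS ⇒ ddlnD ⇒ ddlnPDq ⇒ ddlnlnDq ⇒ ddlnlnPDqq ⇒ ddlnlnlnDqq ⇒ ddlnlnlnPDqqq ⇒ ddlnlnlnlnDqqq ⇒ ddlnlnlnlndqqq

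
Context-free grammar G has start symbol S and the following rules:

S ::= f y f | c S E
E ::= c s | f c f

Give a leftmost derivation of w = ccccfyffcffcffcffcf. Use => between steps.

S => cSE => ccSEE => cccSEEE => ccccSEEEE => ccccfyfEEEE => ccccfyffcfEEE => ccccfyffcffcfEE => ccccfyffcffcffcfE => ccccfyffcffcffcffcf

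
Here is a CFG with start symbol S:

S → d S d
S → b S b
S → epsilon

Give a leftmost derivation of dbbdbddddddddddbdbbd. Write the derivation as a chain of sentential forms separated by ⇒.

S ⇒ dSd ⇒ dbSbd ⇒ dbbSbbd ⇒ dbbdSdbbd ⇒ dbbdbSbdbbd ⇒ dbbdbdSdbdbbd ⇒ dbbdbddSddbdbbd ⇒ dbbdbdddSdddbdbbd ⇒ dbbdbddddSddddbdbbd ⇒ dbbdbdddddSdddddbdbbd ⇒ dbbdbddddddddddbdbbd

S ⇒ dSd   [S → d S d]
dSd ⇒ dbSbd   [S → b S b]
dbSbd ⇒ dbbSbbd   [S → b S b]
dbbSbbd ⇒ dbbdSdbbd   [S → d S d]
dbbdSdbbd ⇒ dbbdbSbdbbd   [S → b S b]
dbbdbSbdbbd ⇒ dbbdbdSdbdbbd   [S → d S d]
dbbdbdSdbdbbd ⇒ dbbdbddSddbdbbd   [S → d S d]
dbbdbddSddbdbbd ⇒ dbbdbdddSdddbdbbd   [S → d S d]
dbbdbdddSdddbdbbd ⇒ dbbdbddddSddddbdbbd   [S → d S d]
dbbdbddddSddddbdbbd ⇒ dbbdbdddddSdddddbdbbd   [S → d S d]
dbbdbdddddSdddddbdbbd ⇒ dbbdbddddddddddbdbbd   [S → epsilon]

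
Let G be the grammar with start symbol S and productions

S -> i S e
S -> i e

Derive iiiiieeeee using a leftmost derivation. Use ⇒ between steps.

S ⇒ iSe   [S -> i S e]
iSe ⇒ iiSee   [S -> i S e]
iiSee ⇒ iiiSeee   [S -> i S e]
iiiSeee ⇒ iiiiSeeee   [S -> i S e]
iiiiSeeee ⇒ iiiiieeeee   [S -> i e]

S⇒iSe⇒iiSee⇒iiiSeee⇒iiiiSeeee⇒iiiiieeeee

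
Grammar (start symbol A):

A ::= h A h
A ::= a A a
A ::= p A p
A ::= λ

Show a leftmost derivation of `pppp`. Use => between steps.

A => pAp => ppApp => pppp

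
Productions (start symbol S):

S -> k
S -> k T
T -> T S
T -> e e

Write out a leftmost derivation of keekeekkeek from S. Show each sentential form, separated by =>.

S=>kT=>kTS=>kTSS=>kTSSS=>kTSSSS=>keeSSSS=>keekTSSS=>keekeeSSS=>keekeekSS=>keekeekkTS=>keekeekkeeS=>keekeekkeek

S => kT   [S -> k T]
kT => kTS   [T -> T S]
kTS => kTSS   [T -> T S]
kTSS => kTSSS   [T -> T S]
kTSSS => kTSSSS   [T -> T S]
kTSSSS => keeSSSS   [T -> e e]
keeSSSS => keekTSSS   [S -> k T]
keekTSSS => keekeeSSS   [T -> e e]
keekeeSSS => keekeekSS   [S -> k]
keekeekSS => keekeekkTS   [S -> k T]
keekeekkTS => keekeekkeeS   [T -> e e]
keekeekkeeS => keekeekkeek   [S -> k]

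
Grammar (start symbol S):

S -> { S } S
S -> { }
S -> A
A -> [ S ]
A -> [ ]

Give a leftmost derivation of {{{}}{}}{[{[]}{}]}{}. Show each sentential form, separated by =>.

S => {S}S => {{S}S}S => {{{}}S}S => {{{}}{}}S => {{{}}{}}{S}S => {{{}}{}}{A}S => {{{}}{}}{[S]}S => {{{}}{}}{[{S}S]}S => {{{}}{}}{[{A}S]}S => {{{}}{}}{[{[]}S]}S => {{{}}{}}{[{[]}{}]}S => {{{}}{}}{[{[]}{}]}{}

S => {S}S   [S -> { S } S]
{S}S => {{S}S}S   [S -> { S } S]
{{S}S}S => {{{}}S}S   [S -> { }]
{{{}}S}S => {{{}}{}}S   [S -> { }]
{{{}}{}}S => {{{}}{}}{S}S   [S -> { S } S]
{{{}}{}}{S}S => {{{}}{}}{A}S   [S -> A]
{{{}}{}}{A}S => {{{}}{}}{[S]}S   [A -> [ S ]]
{{{}}{}}{[S]}S => {{{}}{}}{[{S}S]}S   [S -> { S } S]
{{{}}{}}{[{S}S]}S => {{{}}{}}{[{A}S]}S   [S -> A]
{{{}}{}}{[{A}S]}S => {{{}}{}}{[{[]}S]}S   [A -> [ ]]
{{{}}{}}{[{[]}S]}S => {{{}}{}}{[{[]}{}]}S   [S -> { }]
{{{}}{}}{[{[]}{}]}S => {{{}}{}}{[{[]}{}]}{}   [S -> { }]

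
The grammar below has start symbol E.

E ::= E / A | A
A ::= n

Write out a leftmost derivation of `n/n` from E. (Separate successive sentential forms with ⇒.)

E ⇒ E/A   [E ::= E / A]
E/A ⇒ A/A   [E ::= A]
A/A ⇒ n/A   [A ::= n]
n/A ⇒ n/n   [A ::= n]

E ⇒ E/A ⇒ A/A ⇒ n/A ⇒ n/n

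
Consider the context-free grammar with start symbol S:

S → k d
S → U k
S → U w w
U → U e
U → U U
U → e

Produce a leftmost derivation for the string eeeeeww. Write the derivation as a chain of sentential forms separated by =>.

S => Uww => Ueww => Ueeww => UUeeww => eUeeww => eUeeeww => eeeeeww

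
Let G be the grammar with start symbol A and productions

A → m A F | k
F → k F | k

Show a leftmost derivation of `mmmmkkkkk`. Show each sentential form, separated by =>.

A => mAF   [A → m A F]
mAF => mmAFF   [A → m A F]
mmAFF => mmmAFFF   [A → m A F]
mmmAFFF => mmmmAFFFF   [A → m A F]
mmmmAFFFF => mmmmkFFFF   [A → k]
mmmmkFFFF => mmmmkkFFF   [F → k]
mmmmkkFFF => mmmmkkkFF   [F → k]
mmmmkkkFF => mmmmkkkkF   [F → k]
mmmmkkkkF => mmmmkkkkk   [F → k]

A => mAF => mmAFF => mmmAFFF => mmmmAFFFF => mmmmkFFFF => mmmmkkFFF => mmmmkkkFF => mmmmkkkkF => mmmmkkkkk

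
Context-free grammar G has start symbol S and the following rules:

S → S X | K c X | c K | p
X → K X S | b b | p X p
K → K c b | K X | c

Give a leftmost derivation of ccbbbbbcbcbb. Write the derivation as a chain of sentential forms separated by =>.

S => KcX => KcbcX => KXcbcX => KXXcbcX => KcbXXcbcX => ccbXXcbcX => ccbbbXcbcX => ccbbbbbcbcX => ccbbbbbcbcbb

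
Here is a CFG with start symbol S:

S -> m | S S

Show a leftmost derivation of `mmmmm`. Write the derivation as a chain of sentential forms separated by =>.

S => SS   [S -> S S]
SS => SSS   [S -> S S]
SSS => SSSS   [S -> S S]
SSSS => SSSSS   [S -> S S]
SSSSS => mSSSS   [S -> m]
mSSSS => mmSSS   [S -> m]
mmSSS => mmmSS   [S -> m]
mmmSS => mmmmS   [S -> m]
mmmmS => mmmmm   [S -> m]

S => SS => SSS => SSSS => SSSSS => mSSSS => mmSSS => mmmSS => mmmmS => mmmmm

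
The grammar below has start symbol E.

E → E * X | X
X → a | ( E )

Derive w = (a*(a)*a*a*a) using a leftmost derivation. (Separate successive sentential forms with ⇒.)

E ⇒ X ⇒ (E) ⇒ (E*X) ⇒ (E*X*X) ⇒ (E*X*X*X) ⇒ (E*X*X*X*X) ⇒ (X*X*X*X*X) ⇒ (a*X*X*X*X) ⇒ (a*(E)*X*X*X) ⇒ (a*(X)*X*X*X) ⇒ (a*(a)*X*X*X) ⇒ (a*(a)*a*X*X) ⇒ (a*(a)*a*a*X) ⇒ (a*(a)*a*a*a)

E ⇒ X   [E → X]
X ⇒ (E)   [X → ( E )]
(E) ⇒ (E*X)   [E → E * X]
(E*X) ⇒ (E*X*X)   [E → E * X]
(E*X*X) ⇒ (E*X*X*X)   [E → E * X]
(E*X*X*X) ⇒ (E*X*X*X*X)   [E → E * X]
(E*X*X*X*X) ⇒ (X*X*X*X*X)   [E → X]
(X*X*X*X*X) ⇒ (a*X*X*X*X)   [X → a]
(a*X*X*X*X) ⇒ (a*(E)*X*X*X)   [X → ( E )]
(a*(E)*X*X*X) ⇒ (a*(X)*X*X*X)   [E → X]
(a*(X)*X*X*X) ⇒ (a*(a)*X*X*X)   [X → a]
(a*(a)*X*X*X) ⇒ (a*(a)*a*X*X)   [X → a]
(a*(a)*a*X*X) ⇒ (a*(a)*a*a*X)   [X → a]
(a*(a)*a*a*X) ⇒ (a*(a)*a*a*a)   [X → a]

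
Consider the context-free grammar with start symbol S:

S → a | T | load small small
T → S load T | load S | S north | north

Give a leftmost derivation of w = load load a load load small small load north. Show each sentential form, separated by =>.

S => T   [S → T]
T => load S   [T → load S]
load S => load T   [S → T]
load T => load S load T   [T → S load T]
load S load T => load T load T   [S → T]
load T load T => load load S load T   [T → load S]
load load S load T => load load a load T   [S → a]
load load a load T => load load a load S load T   [T → S load T]
load load a load S load T => load load a load load small small load T   [S → load small small]
load load a load load small small load T => load load a load load small small load north   [T → north]

S => T => load S => load T => load S load T => load T load T => load load S load T => load load a load T => load load a load S load T => load load a load load small small load T => load load a load load small small load north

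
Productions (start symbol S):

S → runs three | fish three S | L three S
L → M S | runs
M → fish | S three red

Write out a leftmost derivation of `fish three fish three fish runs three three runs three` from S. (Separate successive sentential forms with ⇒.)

S ⇒ fish three S   [S → fish three S]
fish three S ⇒ fish three fish three S   [S → fish three S]
fish three fish three S ⇒ fish three fish three L three S   [S → L three S]
fish three fish three L three S ⇒ fish three fish three M S three S   [L → M S]
fish three fish three M S three S ⇒ fish three fish three fish S three S   [M → fish]
fish three fish three fish S three S ⇒ fish three fish three fish runs three three S   [S → runs three]
fish three fish three fish runs three three S ⇒ fish three fish three fish runs three three runs three   [S → runs three]

S ⇒ fish three S ⇒ fish three fish three S ⇒ fish three fish three L three S ⇒ fish three fish three M S three S ⇒ fish three fish three fish S three S ⇒ fish three fish three fish runs three three S ⇒ fish three fish three fish runs three three runs three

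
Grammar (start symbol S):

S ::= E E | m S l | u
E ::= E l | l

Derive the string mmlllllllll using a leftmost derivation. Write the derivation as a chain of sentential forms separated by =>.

S=>mSl=>mmSll=>mmEEll=>mmElEll=>mmEllEll=>mmlllEll=>mmlllElll=>mmlllEllll=>mmlllElllll=>mmlllllllll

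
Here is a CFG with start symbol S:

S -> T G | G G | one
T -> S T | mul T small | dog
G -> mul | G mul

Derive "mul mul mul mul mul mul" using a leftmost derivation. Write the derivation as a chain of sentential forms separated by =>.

S => G G   [S -> G G]
G G => G mul G   [G -> G mul]
G mul G => G mul mul G   [G -> G mul]
G mul mul G => G mul mul mul G   [G -> G mul]
G mul mul mul G => G mul mul mul mul G   [G -> G mul]
G mul mul mul mul G => mul mul mul mul mul G   [G -> mul]
mul mul mul mul mul G => mul mul mul mul mul mul   [G -> mul]

S => G G => G mul G => G mul mul G => G mul mul mul G => G mul mul mul mul G => mul mul mul mul mul G => mul mul mul mul mul mul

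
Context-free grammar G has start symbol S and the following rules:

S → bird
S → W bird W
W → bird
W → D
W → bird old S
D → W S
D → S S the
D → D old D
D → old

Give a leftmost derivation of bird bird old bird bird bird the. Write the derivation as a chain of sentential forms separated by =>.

S => W bird W   [S → W bird W]
W bird W => bird bird W   [W → bird]
bird bird W => bird bird D   [W → D]
bird bird D => bird bird S S the   [D → S S the]
bird bird S S the => bird bird W bird W S the   [S → W bird W]
bird bird W bird W S the => bird bird D bird W S the   [W → D]
bird bird D bird W S the => bird bird old bird W S the   [D → old]
bird bird old bird W S the => bird bird old bird bird S the   [W → bird]
bird bird old bird bird S the => bird bird old bird bird bird the   [S → bird]

S => W bird W => bird bird W => bird bird D => bird bird S S the => bird bird W bird W S the => bird bird D bird W S the => bird bird old bird W S the => bird bird old bird bird S the => bird bird old bird bird bird the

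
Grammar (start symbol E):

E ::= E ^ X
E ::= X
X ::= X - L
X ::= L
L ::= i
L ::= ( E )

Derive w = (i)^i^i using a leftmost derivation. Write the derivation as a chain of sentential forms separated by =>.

E => E^X => E^X^X => X^X^X => L^X^X => (E)^X^X => (X)^X^X => (L)^X^X => (i)^X^X => (i)^L^X => (i)^i^X => (i)^i^L => (i)^i^i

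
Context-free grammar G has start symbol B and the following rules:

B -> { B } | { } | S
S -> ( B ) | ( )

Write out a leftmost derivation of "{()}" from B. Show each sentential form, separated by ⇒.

B⇒{B}⇒{S}⇒{()}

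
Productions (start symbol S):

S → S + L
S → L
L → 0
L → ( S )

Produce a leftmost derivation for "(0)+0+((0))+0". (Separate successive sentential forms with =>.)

S=>S+L=>S+L+L=>S+L+L+L=>L+L+L+L=>(S)+L+L+L=>(L)+L+L+L=>(0)+L+L+L=>(0)+0+L+L=>(0)+0+(S)+L=>(0)+0+(L)+L=>(0)+0+((S))+L=>(0)+0+((L))+L=>(0)+0+((0))+L=>(0)+0+((0))+0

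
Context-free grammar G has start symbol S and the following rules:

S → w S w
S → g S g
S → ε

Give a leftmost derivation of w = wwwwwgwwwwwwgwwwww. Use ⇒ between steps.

S ⇒ wSw ⇒ wwSww ⇒ wwwSwww ⇒ wwwwSwwww ⇒ wwwwwSwwwww ⇒ wwwwwgSgwwwww ⇒ wwwwwgwSwgwwwww ⇒ wwwwwgwwSwwgwwwww ⇒ wwwwwgwwwSwwwgwwwww ⇒ wwwwwgwwwwwwgwwwww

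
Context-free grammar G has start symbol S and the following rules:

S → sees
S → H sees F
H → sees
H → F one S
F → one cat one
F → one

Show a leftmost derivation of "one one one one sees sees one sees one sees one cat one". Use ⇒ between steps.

S ⇒ H sees F ⇒ F one S sees F ⇒ one one S sees F ⇒ one one H sees F sees F ⇒ one one F one S sees F sees F ⇒ one one one one S sees F sees F ⇒ one one one one H sees F sees F sees F ⇒ one one one one sees sees F sees F sees F ⇒ one one one one sees sees one sees F sees F ⇒ one one one one sees sees one sees one sees F ⇒ one one one one sees sees one sees one sees one cat one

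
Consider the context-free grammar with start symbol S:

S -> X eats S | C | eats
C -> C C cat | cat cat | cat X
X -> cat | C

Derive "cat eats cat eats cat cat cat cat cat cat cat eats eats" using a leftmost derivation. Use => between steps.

S => X eats S => cat eats S => cat eats X eats S => cat eats cat eats S => cat eats cat eats X eats S => cat eats cat eats C eats S => cat eats cat eats cat X eats S => cat eats cat eats cat C eats S => cat eats cat eats cat C C cat eats S => cat eats cat eats cat cat X C cat eats S => cat eats cat eats cat cat C C cat eats S => cat eats cat eats cat cat cat cat C cat eats S => cat eats cat eats cat cat cat cat cat cat cat eats S => cat eats cat eats cat cat cat cat cat cat cat eats eats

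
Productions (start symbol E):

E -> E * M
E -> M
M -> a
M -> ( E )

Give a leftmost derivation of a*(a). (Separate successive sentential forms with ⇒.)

E ⇒ E*M ⇒ M*M ⇒ a*M ⇒ a*(E) ⇒ a*(M) ⇒ a*(a)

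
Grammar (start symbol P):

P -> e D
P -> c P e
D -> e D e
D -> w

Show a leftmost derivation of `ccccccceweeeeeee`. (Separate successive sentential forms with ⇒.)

P ⇒ cPe   [P -> c P e]
cPe ⇒ ccPee   [P -> c P e]
ccPee ⇒ cccPeee   [P -> c P e]
cccPeee ⇒ ccccPeeee   [P -> c P e]
ccccPeeee ⇒ cccccPeeeee   [P -> c P e]
cccccPeeeee ⇒ ccccccPeeeeee   [P -> c P e]
ccccccPeeeeee ⇒ cccccccPeeeeeee   [P -> c P e]
cccccccPeeeeeee ⇒ ccccccceDeeeeeee   [P -> e D]
ccccccceDeeeeeee ⇒ ccccccceweeeeeee   [D -> w]

P⇒cPe⇒ccPee⇒cccPeee⇒ccccPeeee⇒cccccPeeeee⇒ccccccPeeeeee⇒cccccccPeeeeeee⇒ccccccceDeeeeeee⇒ccccccceweeeeeee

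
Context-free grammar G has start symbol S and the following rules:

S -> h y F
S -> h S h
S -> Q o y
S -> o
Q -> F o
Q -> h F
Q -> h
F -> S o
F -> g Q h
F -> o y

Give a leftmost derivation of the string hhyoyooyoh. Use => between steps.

S => hSh   [S -> h S h]
hSh => hhyFh   [S -> h y F]
hhyFh => hhySoh   [F -> S o]
hhySoh => hhyQoyoh   [S -> Q o y]
hhyQoyoh => hhyFooyoh   [Q -> F o]
hhyFooyoh => hhyoyooyoh   [F -> o y]

S => hSh => hhyFh => hhySoh => hhyQoyoh => hhyFooyoh => hhyoyooyoh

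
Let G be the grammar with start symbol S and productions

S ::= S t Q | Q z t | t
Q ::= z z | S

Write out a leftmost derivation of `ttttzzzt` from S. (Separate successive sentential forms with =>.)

S => Qzt   [S ::= Q z t]
Qzt => Szt   [Q ::= S]
Szt => StQzt   [S ::= S t Q]
StQzt => StQtQzt   [S ::= S t Q]
StQtQzt => ttQtQzt   [S ::= t]
ttQtQzt => ttStQzt   [Q ::= S]
ttStQzt => ttttQzt   [S ::= t]
ttttQzt => ttttzzzt   [Q ::= z z]

S => Qzt => Szt => StQzt => StQtQzt => ttQtQzt => ttStQzt => ttttQzt => ttttzzzt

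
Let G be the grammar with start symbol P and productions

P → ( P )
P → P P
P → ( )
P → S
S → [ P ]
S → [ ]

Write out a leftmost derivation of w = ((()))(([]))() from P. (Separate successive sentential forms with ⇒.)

P ⇒ PP   [P → P P]
PP ⇒ PPP   [P → P P]
PPP ⇒ (P)PP   [P → ( P )]
(P)PP ⇒ ((P))PP   [P → ( P )]
((P))PP ⇒ ((()))PP   [P → ( )]
((()))PP ⇒ ((()))(P)P   [P → ( P )]
((()))(P)P ⇒ ((()))((P))P   [P → ( P )]
((()))((P))P ⇒ ((()))((S))P   [P → S]
((()))((S))P ⇒ ((()))(([]))P   [S → [ ]]
((()))(([]))P ⇒ ((()))(([]))()   [P → ( )]

P⇒PP⇒PPP⇒(P)PP⇒((P))PP⇒((()))PP⇒((()))(P)P⇒((()))((P))P⇒((()))((S))P⇒((()))(([]))P⇒((()))(([]))()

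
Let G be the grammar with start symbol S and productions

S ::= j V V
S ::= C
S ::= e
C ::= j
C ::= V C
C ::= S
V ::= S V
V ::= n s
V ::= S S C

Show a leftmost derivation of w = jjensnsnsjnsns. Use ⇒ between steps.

S ⇒ jVV ⇒ jSVV ⇒ jCVV ⇒ jVCVV ⇒ jSVCVV ⇒ jjVVVCVV ⇒ jjSVVVCVV ⇒ jjeVVVCVV ⇒ jjensVVCVV ⇒ jjensnsVCVV ⇒ jjensnsnsCVV ⇒ jjensnsnsjVV ⇒ jjensnsnsjnsV ⇒ jjensnsnsjnsns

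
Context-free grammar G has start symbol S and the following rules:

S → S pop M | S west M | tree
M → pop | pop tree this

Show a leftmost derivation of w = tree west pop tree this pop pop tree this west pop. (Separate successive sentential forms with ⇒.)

S ⇒ S west M ⇒ S pop M west M ⇒ S west M pop M west M ⇒ tree west M pop M west M ⇒ tree west pop tree this pop M west M ⇒ tree west pop tree this pop pop tree this west M ⇒ tree west pop tree this pop pop tree this west pop

S ⇒ S west M   [S → S west M]
S west M ⇒ S pop M west M   [S → S pop M]
S pop M west M ⇒ S west M pop M west M   [S → S west M]
S west M pop M west M ⇒ tree west M pop M west M   [S → tree]
tree west M pop M west M ⇒ tree west pop tree this pop M west M   [M → pop tree this]
tree west pop tree this pop M west M ⇒ tree west pop tree this pop pop tree this west M   [M → pop tree this]
tree west pop tree this pop pop tree this west M ⇒ tree west pop tree this pop pop tree this west pop   [M → pop]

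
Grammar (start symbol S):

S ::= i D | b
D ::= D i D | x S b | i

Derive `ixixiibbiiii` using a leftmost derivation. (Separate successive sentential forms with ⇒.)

S ⇒ iD ⇒ iDiD ⇒ iDiDiD ⇒ ixSbiDiD ⇒ ixiDbiDiD ⇒ ixixSbbiDiD ⇒ ixixiDbbiDiD ⇒ ixixiibbiDiD ⇒ ixixiibbiiiD ⇒ ixixiibbiiii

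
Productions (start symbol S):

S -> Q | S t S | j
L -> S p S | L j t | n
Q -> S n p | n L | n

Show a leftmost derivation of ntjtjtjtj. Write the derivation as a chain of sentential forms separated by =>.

S => StS   [S -> S t S]
StS => StStS   [S -> S t S]
StStS => StStStS   [S -> S t S]
StStStS => StStStStS   [S -> S t S]
StStStStS => QtStStStS   [S -> Q]
QtStStStS => ntStStStS   [Q -> n]
ntStStStS => ntjtStStS   [S -> j]
ntjtStStS => ntjtjtStS   [S -> j]
ntjtjtStS => ntjtjtjtS   [S -> j]
ntjtjtjtS => ntjtjtjtj   [S -> j]

S=>StS=>StStS=>StStStS=>StStStStS=>QtStStStS=>ntStStStS=>ntjtStStS=>ntjtjtStS=>ntjtjtjtS=>ntjtjtjtj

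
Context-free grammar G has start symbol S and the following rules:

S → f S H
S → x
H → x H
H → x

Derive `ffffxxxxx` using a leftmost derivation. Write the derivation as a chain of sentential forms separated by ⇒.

S⇒fSH⇒ffSHH⇒fffSHHH⇒ffffSHHHH⇒ffffxHHHH⇒ffffxxHHH⇒ffffxxxHH⇒ffffxxxxH⇒ffffxxxxx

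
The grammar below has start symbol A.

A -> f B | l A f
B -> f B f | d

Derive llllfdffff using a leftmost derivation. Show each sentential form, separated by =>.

A=>lAf=>llAff=>lllAfff=>llllAffff=>llllfBffff=>llllfdffff

A => lAf   [A -> l A f]
lAf => llAff   [A -> l A f]
llAff => lllAfff   [A -> l A f]
lllAfff => llllAffff   [A -> l A f]
llllAffff => llllfBffff   [A -> f B]
llllfBffff => llllfdffff   [B -> d]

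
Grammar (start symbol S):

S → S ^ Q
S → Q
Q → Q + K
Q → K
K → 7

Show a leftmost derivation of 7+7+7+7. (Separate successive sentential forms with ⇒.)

S ⇒ Q   [S → Q]
Q ⇒ Q+K   [Q → Q + K]
Q+K ⇒ Q+K+K   [Q → Q + K]
Q+K+K ⇒ Q+K+K+K   [Q → Q + K]
Q+K+K+K ⇒ K+K+K+K   [Q → K]
K+K+K+K ⇒ 7+K+K+K   [K → 7]
7+K+K+K ⇒ 7+7+K+K   [K → 7]
7+7+K+K ⇒ 7+7+7+K   [K → 7]
7+7+7+K ⇒ 7+7+7+7   [K → 7]

S ⇒ Q ⇒ Q+K ⇒ Q+K+K ⇒ Q+K+K+K ⇒ K+K+K+K ⇒ 7+K+K+K ⇒ 7+7+K+K ⇒ 7+7+7+K ⇒ 7+7+7+7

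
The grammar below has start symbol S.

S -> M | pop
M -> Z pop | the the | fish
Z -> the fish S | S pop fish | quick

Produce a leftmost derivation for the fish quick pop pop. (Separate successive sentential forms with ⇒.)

S ⇒ M ⇒ Z pop ⇒ the fish S pop ⇒ the fish M pop ⇒ the fish Z pop pop ⇒ the fish quick pop pop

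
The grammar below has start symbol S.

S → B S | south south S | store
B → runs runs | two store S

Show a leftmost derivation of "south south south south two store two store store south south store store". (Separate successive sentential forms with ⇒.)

S ⇒ south south S ⇒ south south south south S ⇒ south south south south B S ⇒ south south south south two store S S ⇒ south south south south two store B S S ⇒ south south south south two store two store S S S ⇒ south south south south two store two store store S S ⇒ south south south south two store two store store south south S S ⇒ south south south south two store two store store south south store S ⇒ south south south south two store two store store south south store store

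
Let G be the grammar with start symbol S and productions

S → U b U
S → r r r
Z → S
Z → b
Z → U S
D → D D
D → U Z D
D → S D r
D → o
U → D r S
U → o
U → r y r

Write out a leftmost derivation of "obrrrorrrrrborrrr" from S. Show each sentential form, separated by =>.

S => UbU   [S → U b U]
UbU => obU   [U → o]
obU => obDrS   [U → D r S]
obDrS => obUZDrS   [D → U Z D]
obUZDrS => obDrSZDrS   [U → D r S]
obDrSZDrS => obSDrrSZDrS   [D → S D r]
obSDrrSZDrS => obrrrDrrSZDrS   [S → r r r]
obrrrDrrSZDrS => obrrrorrSZDrS   [D → o]
obrrrorrSZDrS => obrrrorrrrrZDrS   [S → r r r]
obrrrorrrrrZDrS => obrrrorrrrrbDrS   [Z → b]
obrrrorrrrrbDrS => obrrrorrrrrborS   [D → o]
obrrrorrrrrborS => obrrrorrrrrborrrr   [S → r r r]

S => UbU => obU => obDrS => obUZDrS => obDrSZDrS => obSDrrSZDrS => obrrrDrrSZDrS => obrrrorrSZDrS => obrrrorrrrrZDrS => obrrrorrrrrbDrS => obrrrorrrrrborS => obrrrorrrrrborrrr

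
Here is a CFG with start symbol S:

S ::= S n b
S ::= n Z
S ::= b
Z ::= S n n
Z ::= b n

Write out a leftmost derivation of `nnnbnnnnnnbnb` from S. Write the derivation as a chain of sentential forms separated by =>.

S => Snb   [S ::= S n b]
Snb => Snbnb   [S ::= S n b]
Snbnb => nZnbnb   [S ::= n Z]
nZnbnb => nSnnnbnb   [Z ::= S n n]
nSnnnbnb => nnZnnnbnb   [S ::= n Z]
nnZnnnbnb => nnSnnnnnbnb   [Z ::= S n n]
nnSnnnnnbnb => nnnZnnnnnbnb   [S ::= n Z]
nnnZnnnnnbnb => nnnbnnnnnnbnb   [Z ::= b n]

S => Snb => Snbnb => nZnbnb => nSnnnbnb => nnZnnnbnb => nnSnnnnnbnb => nnnZnnnnnbnb => nnnbnnnnnnbnb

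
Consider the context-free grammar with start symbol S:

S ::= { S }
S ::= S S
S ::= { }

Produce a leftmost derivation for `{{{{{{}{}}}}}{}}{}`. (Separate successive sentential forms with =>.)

S => SS   [S ::= S S]
SS => {S}S   [S ::= { S }]
{S}S => {SS}S   [S ::= S S]
{SS}S => {{S}S}S   [S ::= { S }]
{{S}S}S => {{{S}}S}S   [S ::= { S }]
{{{S}}S}S => {{{{S}}}S}S   [S ::= { S }]
{{{{S}}}S}S => {{{{{S}}}}S}S   [S ::= { S }]
{{{{{S}}}}S}S => {{{{{SS}}}}S}S   [S ::= S S]
{{{{{SS}}}}S}S => {{{{{{}S}}}}S}S   [S ::= { }]
{{{{{{}S}}}}S}S => {{{{{{}{}}}}}S}S   [S ::= { }]
{{{{{{}{}}}}}S}S => {{{{{{}{}}}}}{}}S   [S ::= { }]
{{{{{{}{}}}}}{}}S => {{{{{{}{}}}}}{}}{}   [S ::= { }]

S=>SS=>{S}S=>{SS}S=>{{S}S}S=>{{{S}}S}S=>{{{{S}}}S}S=>{{{{{S}}}}S}S=>{{{{{SS}}}}S}S=>{{{{{{}S}}}}S}S=>{{{{{{}{}}}}}S}S=>{{{{{{}{}}}}}{}}S=>{{{{{{}{}}}}}{}}{}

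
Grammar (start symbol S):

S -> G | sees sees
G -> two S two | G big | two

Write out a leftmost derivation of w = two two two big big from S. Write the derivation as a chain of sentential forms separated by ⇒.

S ⇒ G   [S -> G]
G ⇒ G big   [G -> G big]
G big ⇒ G big big   [G -> G big]
G big big ⇒ two S two big big   [G -> two S two]
two S two big big ⇒ two G two big big   [S -> G]
two G two big big ⇒ two two two big big   [G -> two]

S ⇒ G ⇒ G big ⇒ G big big ⇒ two S two big big ⇒ two G two big big ⇒ two two two big big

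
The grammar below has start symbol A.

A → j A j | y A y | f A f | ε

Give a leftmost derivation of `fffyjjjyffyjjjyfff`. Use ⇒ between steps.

A ⇒ fAf   [A → f A f]
fAf ⇒ ffAff   [A → f A f]
ffAff ⇒ fffAfff   [A → f A f]
fffAfff ⇒ fffyAyfff   [A → y A y]
fffyAyfff ⇒ fffyjAjyfff   [A → j A j]
fffyjAjyfff ⇒ fffyjjAjjyfff   [A → j A j]
fffyjjAjjyfff ⇒ fffyjjjAjjjyfff   [A → j A j]
fffyjjjAjjjyfff ⇒ fffyjjjyAyjjjyfff   [A → y A y]
fffyjjjyAyjjjyfff ⇒ fffyjjjyfAfyjjjyfff   [A → f A f]
fffyjjjyfAfyjjjyfff ⇒ fffyjjjyffyjjjyfff   [A → ε]

A ⇒ fAf ⇒ ffAff ⇒ fffAfff ⇒ fffyAyfff ⇒ fffyjAjyfff ⇒ fffyjjAjjyfff ⇒ fffyjjjAjjjyfff ⇒ fffyjjjyAyjjjyfff ⇒ fffyjjjyfAfyjjjyfff ⇒ fffyjjjyffyjjjyfff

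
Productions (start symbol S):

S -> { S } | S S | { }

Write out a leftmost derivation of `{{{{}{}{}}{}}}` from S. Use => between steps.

S => {S}   [S -> { S }]
{S} => {{S}}   [S -> { S }]
{{S}} => {{SS}}   [S -> S S]
{{SS}} => {{{S}S}}   [S -> { S }]
{{{S}S}} => {{{SS}S}}   [S -> S S]
{{{SS}S}} => {{{SSS}S}}   [S -> S S]
{{{SSS}S}} => {{{{}SS}S}}   [S -> { }]
{{{{}SS}S}} => {{{{}{}S}S}}   [S -> { }]
{{{{}{}S}S}} => {{{{}{}{}}S}}   [S -> { }]
{{{{}{}{}}S}} => {{{{}{}{}}{}}}   [S -> { }]

S => {S} => {{S}} => {{SS}} => {{{S}S}} => {{{SS}S}} => {{{SSS}S}} => {{{{}SS}S}} => {{{{}{}S}S}} => {{{{}{}{}}S}} => {{{{}{}{}}{}}}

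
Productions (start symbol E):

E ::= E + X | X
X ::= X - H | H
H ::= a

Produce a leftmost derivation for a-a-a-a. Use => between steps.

E => X => X-H => X-H-H => X-H-H-H => H-H-H-H => a-H-H-H => a-a-H-H => a-a-a-H => a-a-a-a

E => X   [E ::= X]
X => X-H   [X ::= X - H]
X-H => X-H-H   [X ::= X - H]
X-H-H => X-H-H-H   [X ::= X - H]
X-H-H-H => H-H-H-H   [X ::= H]
H-H-H-H => a-H-H-H   [H ::= a]
a-H-H-H => a-a-H-H   [H ::= a]
a-a-H-H => a-a-a-H   [H ::= a]
a-a-a-H => a-a-a-a   [H ::= a]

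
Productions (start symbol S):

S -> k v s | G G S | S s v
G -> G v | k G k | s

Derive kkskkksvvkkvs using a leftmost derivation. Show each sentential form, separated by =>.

S => GGS => kGkGS => kkGkkGS => kkskkGS => kkskkkGkS => kkskkkGvkS => kkskkkGvvkS => kkskkksvvkS => kkskkksvvkkvs

S => GGS   [S -> G G S]
GGS => kGkGS   [G -> k G k]
kGkGS => kkGkkGS   [G -> k G k]
kkGkkGS => kkskkGS   [G -> s]
kkskkGS => kkskkkGkS   [G -> k G k]
kkskkkGkS => kkskkkGvkS   [G -> G v]
kkskkkGvkS => kkskkkGvvkS   [G -> G v]
kkskkkGvvkS => kkskkksvvkS   [G -> s]
kkskkksvvkS => kkskkksvvkkvs   [S -> k v s]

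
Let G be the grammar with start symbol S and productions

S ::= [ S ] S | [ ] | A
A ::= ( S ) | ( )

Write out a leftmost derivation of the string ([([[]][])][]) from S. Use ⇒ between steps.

S ⇒ A ⇒ (S) ⇒ ([S]S) ⇒ ([A]S) ⇒ ([(S)]S) ⇒ ([([S]S)]S) ⇒ ([([[]]S)]S) ⇒ ([([[]][])]S) ⇒ ([([[]][])][])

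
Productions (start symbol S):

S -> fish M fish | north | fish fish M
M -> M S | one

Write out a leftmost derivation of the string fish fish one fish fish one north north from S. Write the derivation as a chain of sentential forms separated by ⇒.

S ⇒ fish fish M   [S -> fish fish M]
fish fish M ⇒ fish fish M S   [M -> M S]
fish fish M S ⇒ fish fish one S   [M -> one]
fish fish one S ⇒ fish fish one fish fish M   [S -> fish fish M]
fish fish one fish fish M ⇒ fish fish one fish fish M S   [M -> M S]
fish fish one fish fish M S ⇒ fish fish one fish fish M S S   [M -> M S]
fish fish one fish fish M S S ⇒ fish fish one fish fish one S S   [M -> one]
fish fish one fish fish one S S ⇒ fish fish one fish fish one north S   [S -> north]
fish fish one fish fish one north S ⇒ fish fish one fish fish one north north   [S -> north]

S ⇒ fish fish M ⇒ fish fish M S ⇒ fish fish one S ⇒ fish fish one fish fish M ⇒ fish fish one fish fish M S ⇒ fish fish one fish fish M S S ⇒ fish fish one fish fish one S S ⇒ fish fish one fish fish one north S ⇒ fish fish one fish fish one north north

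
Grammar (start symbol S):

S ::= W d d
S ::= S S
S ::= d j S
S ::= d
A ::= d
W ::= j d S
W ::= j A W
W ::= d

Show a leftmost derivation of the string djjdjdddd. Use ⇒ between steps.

S ⇒ djS ⇒ djWdd ⇒ djjAWdd ⇒ djjdWdd ⇒ djjdjdSdd ⇒ djjdjdddd

S ⇒ djS   [S ::= d j S]
djS ⇒ djWdd   [S ::= W d d]
djWdd ⇒ djjAWdd   [W ::= j A W]
djjAWdd ⇒ djjdWdd   [A ::= d]
djjdWdd ⇒ djjdjdSdd   [W ::= j d S]
djjdjdSdd ⇒ djjdjdddd   [S ::= d]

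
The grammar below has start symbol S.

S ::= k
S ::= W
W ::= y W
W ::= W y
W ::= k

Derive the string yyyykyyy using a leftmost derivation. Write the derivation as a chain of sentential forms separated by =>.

S => W => Wy => yWy => yWyy => yyWyy => yyWyyy => yyyWyyy => yyyyWyyy => yyyykyyy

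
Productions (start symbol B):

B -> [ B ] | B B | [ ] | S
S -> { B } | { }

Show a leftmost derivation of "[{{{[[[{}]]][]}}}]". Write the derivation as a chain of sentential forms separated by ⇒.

B ⇒ [B] ⇒ [S] ⇒ [{B}] ⇒ [{S}] ⇒ [{{B}}] ⇒ [{{S}}] ⇒ [{{{B}}}] ⇒ [{{{BB}}}] ⇒ [{{{[B]B}}}] ⇒ [{{{[[B]]B}}}] ⇒ [{{{[[[B]]]B}}}] ⇒ [{{{[[[S]]]B}}}] ⇒ [{{{[[[{}]]]B}}}] ⇒ [{{{[[[{}]]][]}}}]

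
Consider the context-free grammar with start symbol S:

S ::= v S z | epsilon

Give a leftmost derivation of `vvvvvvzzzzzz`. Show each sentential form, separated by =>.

S => vSz   [S ::= v S z]
vSz => vvSzz   [S ::= v S z]
vvSzz => vvvSzzz   [S ::= v S z]
vvvSzzz => vvvvSzzzz   [S ::= v S z]
vvvvSzzzz => vvvvvSzzzzz   [S ::= v S z]
vvvvvSzzzzz => vvvvvvSzzzzzz   [S ::= v S z]
vvvvvvSzzzzzz => vvvvvvzzzzzz   [S ::= epsilon]

S => vSz => vvSzz => vvvSzzz => vvvvSzzzz => vvvvvSzzzzz => vvvvvvSzzzzzz => vvvvvvzzzzzz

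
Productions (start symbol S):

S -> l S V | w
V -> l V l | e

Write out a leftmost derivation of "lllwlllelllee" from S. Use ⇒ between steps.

S ⇒ lSV   [S -> l S V]
lSV ⇒ llSVV   [S -> l S V]
llSVV ⇒ lllSVVV   [S -> l S V]
lllSVVV ⇒ lllwVVV   [S -> w]
lllwVVV ⇒ lllwlVlVV   [V -> l V l]
lllwlVlVV ⇒ lllwllVllVV   [V -> l V l]
lllwllVllVV ⇒ lllwlllVlllVV   [V -> l V l]
lllwlllVlllVV ⇒ lllwlllelllVV   [V -> e]
lllwlllelllVV ⇒ lllwlllellleV   [V -> e]
lllwlllellleV ⇒ lllwlllelllee   [V -> e]

S ⇒ lSV ⇒ llSVV ⇒ lllSVVV ⇒ lllwVVV ⇒ lllwlVlVV ⇒ lllwllVllVV ⇒ lllwlllVlllVV ⇒ lllwlllelllVV ⇒ lllwlllellleV ⇒ lllwlllelllee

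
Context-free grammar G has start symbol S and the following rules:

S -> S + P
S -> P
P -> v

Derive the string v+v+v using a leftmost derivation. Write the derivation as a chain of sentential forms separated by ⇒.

S⇒S+P⇒S+P+P⇒P+P+P⇒v+P+P⇒v+v+P⇒v+v+v

S ⇒ S+P   [S -> S + P]
S+P ⇒ S+P+P   [S -> S + P]
S+P+P ⇒ P+P+P   [S -> P]
P+P+P ⇒ v+P+P   [P -> v]
v+P+P ⇒ v+v+P   [P -> v]
v+v+P ⇒ v+v+v   [P -> v]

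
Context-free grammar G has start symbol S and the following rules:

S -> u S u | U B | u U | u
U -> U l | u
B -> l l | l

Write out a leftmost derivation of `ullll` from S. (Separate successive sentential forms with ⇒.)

S ⇒ UB   [S -> U B]
UB ⇒ UlB   [U -> U l]
UlB ⇒ UllB   [U -> U l]
UllB ⇒ ullB   [U -> u]
ullB ⇒ ullll   [B -> l l]

S ⇒ UB ⇒ UlB ⇒ UllB ⇒ ullB ⇒ ullll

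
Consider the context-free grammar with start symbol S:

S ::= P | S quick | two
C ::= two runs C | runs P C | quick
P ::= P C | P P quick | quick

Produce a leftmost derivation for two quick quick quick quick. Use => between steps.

S => S quick   [S ::= S quick]
S quick => S quick quick   [S ::= S quick]
S quick quick => S quick quick quick   [S ::= S quick]
S quick quick quick => S quick quick quick quick   [S ::= S quick]
S quick quick quick quick => two quick quick quick quick   [S ::= two]

S => S quick => S quick quick => S quick quick quick => S quick quick quick quick => two quick quick quick quick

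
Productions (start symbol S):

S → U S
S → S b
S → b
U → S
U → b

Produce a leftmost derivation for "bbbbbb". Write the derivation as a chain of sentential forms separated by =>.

S=>US=>SS=>SbS=>USbS=>bSbS=>bSbbS=>bbbbS=>bbbbSb=>bbbbbb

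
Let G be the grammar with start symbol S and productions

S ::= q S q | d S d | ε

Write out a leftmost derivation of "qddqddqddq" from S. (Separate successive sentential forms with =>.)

S=>qSq=>qdSdq=>qddSddq=>qddqSqddq=>qddqdSdqddq=>qddqddqddq

S => qSq   [S ::= q S q]
qSq => qdSdq   [S ::= d S d]
qdSdq => qddSddq   [S ::= d S d]
qddSddq => qddqSqddq   [S ::= q S q]
qddqSqddq => qddqdSdqddq   [S ::= d S d]
qddqdSdqddq => qddqddqddq   [S ::= ε]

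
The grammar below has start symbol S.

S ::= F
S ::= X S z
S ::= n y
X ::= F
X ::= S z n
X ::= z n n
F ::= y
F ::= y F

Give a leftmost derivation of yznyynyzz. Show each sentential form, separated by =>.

S => XSz => SznSz => FznSz => yznSz => yznXSzz => yznFSzz => yznyFSzz => yznyySzz => yznyynyzz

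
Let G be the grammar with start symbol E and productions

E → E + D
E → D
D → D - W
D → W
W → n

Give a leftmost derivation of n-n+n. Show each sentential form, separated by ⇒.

E ⇒ E+D ⇒ D+D ⇒ D-W+D ⇒ W-W+D ⇒ n-W+D ⇒ n-n+D ⇒ n-n+W ⇒ n-n+n

E ⇒ E+D   [E → E + D]
E+D ⇒ D+D   [E → D]
D+D ⇒ D-W+D   [D → D - W]
D-W+D ⇒ W-W+D   [D → W]
W-W+D ⇒ n-W+D   [W → n]
n-W+D ⇒ n-n+D   [W → n]
n-n+D ⇒ n-n+W   [D → W]
n-n+W ⇒ n-n+n   [W → n]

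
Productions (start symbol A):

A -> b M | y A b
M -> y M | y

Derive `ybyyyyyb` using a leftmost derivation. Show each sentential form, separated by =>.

A => yAb   [A -> y A b]
yAb => ybMb   [A -> b M]
ybMb => ybyMb   [M -> y M]
ybyMb => ybyyMb   [M -> y M]
ybyyMb => ybyyyMb   [M -> y M]
ybyyyMb => ybyyyyMb   [M -> y M]
ybyyyyMb => ybyyyyyb   [M -> y]

A => yAb => ybMb => ybyMb => ybyyMb => ybyyyMb => ybyyyyMb => ybyyyyyb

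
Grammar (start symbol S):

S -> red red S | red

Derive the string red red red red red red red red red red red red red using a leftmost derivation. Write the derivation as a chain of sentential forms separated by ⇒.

S ⇒ red red S ⇒ red red red red S ⇒ red red red red red red S ⇒ red red red red red red red red S ⇒ red red red red red red red red red red S ⇒ red red red red red red red red red red red red S ⇒ red red red red red red red red red red red red red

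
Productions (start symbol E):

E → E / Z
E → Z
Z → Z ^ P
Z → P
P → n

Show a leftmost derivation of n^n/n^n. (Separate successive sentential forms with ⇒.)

E ⇒ E/Z   [E → E / Z]
E/Z ⇒ Z/Z   [E → Z]
Z/Z ⇒ Z^P/Z   [Z → Z ^ P]
Z^P/Z ⇒ P^P/Z   [Z → P]
P^P/Z ⇒ n^P/Z   [P → n]
n^P/Z ⇒ n^n/Z   [P → n]
n^n/Z ⇒ n^n/Z^P   [Z → Z ^ P]
n^n/Z^P ⇒ n^n/P^P   [Z → P]
n^n/P^P ⇒ n^n/n^P   [P → n]
n^n/n^P ⇒ n^n/n^n   [P → n]

E⇒E/Z⇒Z/Z⇒Z^P/Z⇒P^P/Z⇒n^P/Z⇒n^n/Z⇒n^n/Z^P⇒n^n/P^P⇒n^n/n^P⇒n^n/n^n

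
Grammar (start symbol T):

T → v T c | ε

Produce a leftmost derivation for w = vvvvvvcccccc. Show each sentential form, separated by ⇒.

T ⇒ vTc ⇒ vvTcc ⇒ vvvTccc ⇒ vvvvTcccc ⇒ vvvvvTccccc ⇒ vvvvvvTcccccc ⇒ vvvvvvcccccc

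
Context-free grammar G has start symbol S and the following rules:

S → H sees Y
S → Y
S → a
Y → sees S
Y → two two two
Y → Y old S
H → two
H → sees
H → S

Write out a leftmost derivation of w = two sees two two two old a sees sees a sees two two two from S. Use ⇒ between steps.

S ⇒ H sees Y   [S → H sees Y]
H sees Y ⇒ S sees Y   [H → S]
S sees Y ⇒ H sees Y sees Y   [S → H sees Y]
H sees Y sees Y ⇒ two sees Y sees Y   [H → two]
two sees Y sees Y ⇒ two sees Y old S sees Y   [Y → Y old S]
two sees Y old S sees Y ⇒ two sees two two two old S sees Y   [Y → two two two]
two sees two two two old S sees Y ⇒ two sees two two two old a sees Y   [S → a]
two sees two two two old a sees Y ⇒ two sees two two two old a sees sees S   [Y → sees S]
two sees two two two old a sees sees S ⇒ two sees two two two old a sees sees H sees Y   [S → H sees Y]
two sees two two two old a sees sees H sees Y ⇒ two sees two two two old a sees sees S sees Y   [H → S]
two sees two two two old a sees sees S sees Y ⇒ two sees two two two old a sees sees a sees Y   [S → a]
two sees two two two old a sees sees a sees Y ⇒ two sees two two two old a sees sees a sees two two two   [Y → two two two]

S ⇒ H sees Y ⇒ S sees Y ⇒ H sees Y sees Y ⇒ two sees Y sees Y ⇒ two sees Y old S sees Y ⇒ two sees two two two old S sees Y ⇒ two sees two two two old a sees Y ⇒ two sees two two two old a sees sees S ⇒ two sees two two two old a sees sees H sees Y ⇒ two sees two two two old a sees sees S sees Y ⇒ two sees two two two old a sees sees a sees Y ⇒ two sees two two two old a sees sees a sees two two two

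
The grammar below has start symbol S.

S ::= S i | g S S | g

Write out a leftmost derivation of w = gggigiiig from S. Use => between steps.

S => gSS   [S ::= g S S]
gSS => gSiS   [S ::= S i]
gSiS => gSiiS   [S ::= S i]
gSiiS => ggSSiiS   [S ::= g S S]
ggSSiiS => ggSiSiiS   [S ::= S i]
ggSiSiiS => gggiSiiS   [S ::= g]
gggiSiiS => gggiSiiiS   [S ::= S i]
gggiSiiiS => gggigiiiS   [S ::= g]
gggigiiiS => gggigiiig   [S ::= g]

S => gSS => gSiS => gSiiS => ggSSiiS => ggSiSiiS => gggiSiiS => gggiSiiiS => gggigiiiS => gggigiiig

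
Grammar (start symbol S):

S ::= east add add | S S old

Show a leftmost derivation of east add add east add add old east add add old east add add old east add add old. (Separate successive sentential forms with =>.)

S => S S old => S S old S old => S S old S old S old => S S old S old S old S old => east add add S old S old S old S old => east add add east add add old S old S old S old => east add add east add add old east add add old S old S old => east add add east add add old east add add old east add add old S old => east add add east add add old east add add old east add add old east add add old

S => S S old   [S ::= S S old]
S S old => S S old S old   [S ::= S S old]
S S old S old => S S old S old S old   [S ::= S S old]
S S old S old S old => S S old S old S old S old   [S ::= S S old]
S S old S old S old S old => east add add S old S old S old S old   [S ::= east add add]
east add add S old S old S old S old => east add add east add add old S old S old S old   [S ::= east add add]
east add add east add add old S old S old S old => east add add east add add old east add add old S old S old   [S ::= east add add]
east add add east add add old east add add old S old S old => east add add east add add old east add add old east add add old S old   [S ::= east add add]
east add add east add add old east add add old east add add old S old => east add add east add add old east add add old east add add old east add add old   [S ::= east add add]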